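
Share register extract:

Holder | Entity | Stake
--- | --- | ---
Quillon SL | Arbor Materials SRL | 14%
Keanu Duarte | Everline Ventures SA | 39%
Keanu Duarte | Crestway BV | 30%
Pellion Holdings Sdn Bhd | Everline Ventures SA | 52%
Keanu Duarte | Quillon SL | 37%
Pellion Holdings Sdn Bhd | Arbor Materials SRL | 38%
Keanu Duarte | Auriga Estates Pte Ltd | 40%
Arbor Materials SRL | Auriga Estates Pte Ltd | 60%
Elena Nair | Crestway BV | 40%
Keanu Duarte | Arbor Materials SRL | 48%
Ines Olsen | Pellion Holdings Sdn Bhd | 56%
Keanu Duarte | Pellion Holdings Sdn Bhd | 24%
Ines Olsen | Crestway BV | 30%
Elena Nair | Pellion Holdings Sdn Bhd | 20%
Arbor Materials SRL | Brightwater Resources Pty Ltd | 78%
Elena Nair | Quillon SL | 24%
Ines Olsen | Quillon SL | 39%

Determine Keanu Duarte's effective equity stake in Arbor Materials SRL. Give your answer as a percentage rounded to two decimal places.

62.30%

Keanu reaches Arbor along 3 paths.
Via Pellion: 24% × 38% = 9.12%.
Via Quillon: 37% × 14% = 5.18%.
Direct stake: 48% = 48%.
Total: 9.12% + 5.18% + 48% = 62.3%.
Rounded: 62.30%.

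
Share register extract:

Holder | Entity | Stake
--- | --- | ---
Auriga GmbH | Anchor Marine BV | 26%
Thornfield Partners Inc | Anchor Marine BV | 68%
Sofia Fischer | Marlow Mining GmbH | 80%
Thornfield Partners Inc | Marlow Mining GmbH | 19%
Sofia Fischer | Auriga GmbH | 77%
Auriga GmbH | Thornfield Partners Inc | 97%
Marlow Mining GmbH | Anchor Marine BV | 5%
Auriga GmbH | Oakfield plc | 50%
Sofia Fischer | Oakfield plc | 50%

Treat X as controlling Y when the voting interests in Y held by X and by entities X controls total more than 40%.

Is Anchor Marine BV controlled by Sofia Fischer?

Yes

Sofia holds 77% of Auriga, so Sofia controls Auriga.
Auriga holds 97% of Thornfield, so Sofia controls Thornfield.
Sofia and Thornfield together hold 80% + 19% = 99% of Marlow, so Sofia controls Marlow.
Marlow and Thornfield and Auriga together hold 5% + 68% + 26% = 99% of Anchor, so Sofia controls Anchor.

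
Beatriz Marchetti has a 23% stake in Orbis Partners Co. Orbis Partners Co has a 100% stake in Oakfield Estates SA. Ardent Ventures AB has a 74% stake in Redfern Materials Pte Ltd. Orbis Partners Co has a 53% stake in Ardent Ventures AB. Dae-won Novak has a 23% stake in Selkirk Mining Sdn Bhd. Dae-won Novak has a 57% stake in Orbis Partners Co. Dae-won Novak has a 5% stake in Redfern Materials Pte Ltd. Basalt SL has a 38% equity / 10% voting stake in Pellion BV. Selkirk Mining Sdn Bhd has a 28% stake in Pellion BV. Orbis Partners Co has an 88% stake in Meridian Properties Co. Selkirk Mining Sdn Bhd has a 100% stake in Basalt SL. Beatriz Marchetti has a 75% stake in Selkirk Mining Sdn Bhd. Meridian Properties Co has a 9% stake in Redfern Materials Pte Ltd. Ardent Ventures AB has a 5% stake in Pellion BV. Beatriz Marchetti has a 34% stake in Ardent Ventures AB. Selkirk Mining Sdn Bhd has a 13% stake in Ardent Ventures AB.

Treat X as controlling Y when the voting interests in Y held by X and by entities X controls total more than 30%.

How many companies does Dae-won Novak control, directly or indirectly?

Dae-won holds 57% of Orbis, so Dae-won controls Orbis.
Orbis holds 88% of Meridian, so Dae-won controls Meridian.
Orbis holds 53% of Ardent, so Dae-won controls Ardent.
Orbis holds 100% of Oakfield, so Dae-won controls Oakfield.
Ardent and Meridian and Dae-won together hold 74% + 9% + 5% = 88% of Redfern, so Dae-won controls Redfern.
No other company's threshold is met.
Dae-won controls 5 companies.

5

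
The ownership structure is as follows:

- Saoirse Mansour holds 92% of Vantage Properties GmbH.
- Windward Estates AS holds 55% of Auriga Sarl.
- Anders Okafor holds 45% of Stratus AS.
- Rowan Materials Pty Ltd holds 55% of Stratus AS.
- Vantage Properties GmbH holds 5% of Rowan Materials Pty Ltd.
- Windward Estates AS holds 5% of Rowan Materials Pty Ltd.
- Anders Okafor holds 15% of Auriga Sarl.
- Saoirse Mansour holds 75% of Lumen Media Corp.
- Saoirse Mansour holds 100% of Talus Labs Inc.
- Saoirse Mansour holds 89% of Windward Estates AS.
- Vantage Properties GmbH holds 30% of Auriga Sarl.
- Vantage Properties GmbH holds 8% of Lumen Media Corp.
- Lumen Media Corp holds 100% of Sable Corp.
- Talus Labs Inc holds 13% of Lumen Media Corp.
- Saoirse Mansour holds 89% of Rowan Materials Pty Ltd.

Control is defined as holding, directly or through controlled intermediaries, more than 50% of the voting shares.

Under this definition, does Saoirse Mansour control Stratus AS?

Saoirse holds 89% of Windward, so Saoirse controls Windward.
Saoirse holds 92% of Vantage, so Saoirse controls Vantage.
Vantage and Windward and Saoirse together hold 5% + 5% + 89% = 99% of Rowan, so Saoirse controls Rowan.
Rowan holds 55% of Stratus, so Saoirse controls Stratus.

Yes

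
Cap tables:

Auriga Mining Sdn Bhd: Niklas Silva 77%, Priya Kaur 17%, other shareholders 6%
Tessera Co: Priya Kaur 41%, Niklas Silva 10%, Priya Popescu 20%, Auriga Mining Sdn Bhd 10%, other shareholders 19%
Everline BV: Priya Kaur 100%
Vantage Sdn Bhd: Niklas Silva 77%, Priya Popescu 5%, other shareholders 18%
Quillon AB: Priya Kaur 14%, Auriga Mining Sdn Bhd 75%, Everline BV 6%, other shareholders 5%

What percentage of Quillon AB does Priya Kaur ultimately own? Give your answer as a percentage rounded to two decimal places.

Priya Kaur reaches Quillon along 3 paths.
Direct stake: 14% = 14%.
Via Auriga: 17% × 75% = 12.75%.
Via Everline: 100% × 6% = 6%.
Total: 14% + 12.75% + 6% = 32.75%.

32.75%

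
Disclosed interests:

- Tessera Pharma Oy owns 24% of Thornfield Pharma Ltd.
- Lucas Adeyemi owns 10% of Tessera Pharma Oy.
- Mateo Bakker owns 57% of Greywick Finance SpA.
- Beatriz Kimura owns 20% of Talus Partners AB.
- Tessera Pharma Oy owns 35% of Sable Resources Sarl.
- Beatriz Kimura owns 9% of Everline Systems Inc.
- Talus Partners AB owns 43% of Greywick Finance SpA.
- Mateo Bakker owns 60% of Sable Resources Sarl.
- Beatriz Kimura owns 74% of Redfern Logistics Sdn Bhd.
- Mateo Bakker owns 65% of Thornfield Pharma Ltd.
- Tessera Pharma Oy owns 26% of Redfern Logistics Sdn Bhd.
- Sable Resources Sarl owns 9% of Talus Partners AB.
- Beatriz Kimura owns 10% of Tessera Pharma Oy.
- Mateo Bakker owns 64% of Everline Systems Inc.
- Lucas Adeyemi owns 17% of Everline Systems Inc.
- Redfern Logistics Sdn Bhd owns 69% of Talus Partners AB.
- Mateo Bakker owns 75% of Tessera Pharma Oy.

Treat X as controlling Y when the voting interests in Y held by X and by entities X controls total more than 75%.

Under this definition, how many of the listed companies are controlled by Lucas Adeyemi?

0

Lucas's largest direct stake is 17% in Everline, which does not meet the threshold.
Lucas controls 0 companies.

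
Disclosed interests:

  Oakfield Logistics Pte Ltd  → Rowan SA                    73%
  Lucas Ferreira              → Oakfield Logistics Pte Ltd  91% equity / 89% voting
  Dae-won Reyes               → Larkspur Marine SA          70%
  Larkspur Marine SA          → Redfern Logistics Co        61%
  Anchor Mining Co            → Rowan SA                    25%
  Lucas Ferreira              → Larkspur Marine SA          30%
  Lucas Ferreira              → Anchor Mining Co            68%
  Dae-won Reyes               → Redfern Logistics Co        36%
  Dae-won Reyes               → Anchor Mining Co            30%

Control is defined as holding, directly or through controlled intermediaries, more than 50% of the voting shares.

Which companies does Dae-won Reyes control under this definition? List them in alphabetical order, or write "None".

Dae-won holds 70% of Larkspur, so Dae-won controls Larkspur.
Larkspur and Dae-won together hold 61% + 36% = 97% of Redfern, so Dae-won controls Redfern.
No other company's threshold is met.

Larkspur Marine SA, Redfern Logistics Co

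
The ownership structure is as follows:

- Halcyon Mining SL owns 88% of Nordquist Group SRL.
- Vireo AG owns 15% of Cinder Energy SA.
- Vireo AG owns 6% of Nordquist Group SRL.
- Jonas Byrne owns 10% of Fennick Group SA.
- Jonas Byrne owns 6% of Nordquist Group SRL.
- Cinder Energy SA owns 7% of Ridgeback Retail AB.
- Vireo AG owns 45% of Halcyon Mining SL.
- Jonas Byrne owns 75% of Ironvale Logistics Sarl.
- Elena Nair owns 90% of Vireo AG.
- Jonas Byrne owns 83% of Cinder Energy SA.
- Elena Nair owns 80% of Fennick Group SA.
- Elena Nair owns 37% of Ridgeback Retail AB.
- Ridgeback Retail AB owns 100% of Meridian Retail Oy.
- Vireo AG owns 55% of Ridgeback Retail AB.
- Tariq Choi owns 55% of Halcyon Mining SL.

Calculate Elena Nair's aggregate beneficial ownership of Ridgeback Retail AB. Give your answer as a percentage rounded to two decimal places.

Elena reaches Ridgeback along 3 paths.
Via Vireo → Cinder: 90% × 15% × 7% = 0.945%.
Via Vireo: 90% × 55% = 49.5%.
Direct stake: 37% = 37%.
Total: 0.945% + 49.5% + 37% = 87.445%.
Rounded: 87.45%.

87.45%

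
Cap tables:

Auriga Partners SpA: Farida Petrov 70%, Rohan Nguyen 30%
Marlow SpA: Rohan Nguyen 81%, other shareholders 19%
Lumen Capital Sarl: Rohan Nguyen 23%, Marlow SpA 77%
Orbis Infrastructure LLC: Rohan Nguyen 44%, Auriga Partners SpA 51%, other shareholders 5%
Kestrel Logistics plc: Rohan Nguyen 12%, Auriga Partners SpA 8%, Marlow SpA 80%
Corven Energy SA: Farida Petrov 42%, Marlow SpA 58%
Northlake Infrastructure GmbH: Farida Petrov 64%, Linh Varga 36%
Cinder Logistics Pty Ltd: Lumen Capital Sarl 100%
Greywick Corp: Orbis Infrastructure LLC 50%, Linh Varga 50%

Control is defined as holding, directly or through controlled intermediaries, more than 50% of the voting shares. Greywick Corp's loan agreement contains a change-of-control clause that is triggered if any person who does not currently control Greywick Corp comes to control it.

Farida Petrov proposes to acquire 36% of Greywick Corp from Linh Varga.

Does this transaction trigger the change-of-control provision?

The purchase adds only to Farida's holdings (Linh's stake shrinks), so Farida is the only person who could newly come to control Greywick.
Farida holds 70% of Auriga, so Farida controls Auriga.
Auriga holds 51% of Orbis, so Farida controls Orbis.
Farida holds 64% of Northlake, so Farida controls Northlake.
In Greywick, Farida's side holds only 50%, not > 50%.
So before the transaction, Farida does not control Greywick.
After the purchase, Farida holds 36% of Greywick directly, and Linh's stake falls to 14%.
Orbis and Farida together hold 50% + 36% = 86% of Greywick, so Farida controls Greywick.
Farida did not control Greywick before and does after, so the clause is triggered.

Yes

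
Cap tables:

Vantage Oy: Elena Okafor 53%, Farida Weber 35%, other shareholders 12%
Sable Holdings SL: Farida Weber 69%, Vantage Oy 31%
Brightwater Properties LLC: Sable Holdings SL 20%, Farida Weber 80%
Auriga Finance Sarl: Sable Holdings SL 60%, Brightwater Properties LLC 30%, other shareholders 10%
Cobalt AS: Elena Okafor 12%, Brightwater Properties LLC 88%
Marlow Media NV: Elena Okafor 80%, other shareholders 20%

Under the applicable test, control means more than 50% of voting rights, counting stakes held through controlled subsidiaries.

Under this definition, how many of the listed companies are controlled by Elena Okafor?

Elena holds 53% of Vantage, so Elena controls Vantage.
Elena holds 80% of Marlow, so Elena controls Marlow.
No other company's threshold is met.
Elena controls 2 companies.

2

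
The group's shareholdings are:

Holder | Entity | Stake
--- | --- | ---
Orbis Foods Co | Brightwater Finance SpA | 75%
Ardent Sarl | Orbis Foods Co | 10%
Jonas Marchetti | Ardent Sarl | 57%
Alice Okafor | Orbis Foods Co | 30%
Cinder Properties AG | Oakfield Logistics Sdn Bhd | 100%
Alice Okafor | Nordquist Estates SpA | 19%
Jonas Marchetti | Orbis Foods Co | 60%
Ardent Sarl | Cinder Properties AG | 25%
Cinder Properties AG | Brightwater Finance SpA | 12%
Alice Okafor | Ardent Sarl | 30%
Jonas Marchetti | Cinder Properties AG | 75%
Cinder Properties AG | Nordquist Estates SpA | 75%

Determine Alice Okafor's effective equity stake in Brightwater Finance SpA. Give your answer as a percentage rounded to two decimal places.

25.65%

Alice reaches Brightwater along 3 paths.
Via Ardent → Orbis: 30% × 10% × 75% = 2.25%.
Via Orbis: 30% × 75% = 22.5%.
Via Ardent → Cinder: 30% × 25% × 12% = 0.9%.
Total: 2.25% + 22.5% + 0.9% = 25.65%.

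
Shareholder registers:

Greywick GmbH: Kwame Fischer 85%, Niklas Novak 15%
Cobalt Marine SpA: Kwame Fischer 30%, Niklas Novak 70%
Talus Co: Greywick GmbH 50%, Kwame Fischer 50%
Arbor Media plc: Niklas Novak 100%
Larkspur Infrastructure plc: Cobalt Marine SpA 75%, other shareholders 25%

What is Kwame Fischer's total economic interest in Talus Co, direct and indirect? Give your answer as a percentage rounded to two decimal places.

Kwame reaches Talus along 2 paths.
Via Greywick: 85% × 50% = 42.5%.
Direct stake: 50% = 50%.
Total: 42.5% + 50% = 92.5%.
Rounded: 92.50%.

92.50%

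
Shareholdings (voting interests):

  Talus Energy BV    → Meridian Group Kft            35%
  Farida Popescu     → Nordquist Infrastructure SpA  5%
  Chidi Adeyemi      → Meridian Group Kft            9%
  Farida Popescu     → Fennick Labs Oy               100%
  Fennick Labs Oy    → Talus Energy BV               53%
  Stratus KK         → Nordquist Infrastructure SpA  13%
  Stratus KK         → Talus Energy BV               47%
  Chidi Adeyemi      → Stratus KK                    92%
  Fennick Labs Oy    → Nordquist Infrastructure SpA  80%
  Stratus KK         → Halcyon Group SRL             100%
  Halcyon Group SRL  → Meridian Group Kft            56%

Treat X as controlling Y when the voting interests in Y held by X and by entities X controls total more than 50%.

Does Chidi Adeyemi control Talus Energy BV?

Chidi holds 92% of Stratus, so Chidi controls Stratus.
Stratus holds 100% of Halcyon, so Chidi controls Halcyon.
Halcyon and Chidi together hold 56% + 9% = 65% of Meridian, so Chidi controls Meridian.
In Talus, Chidi's side holds only 47%, not > 50%.
So Chidi does not control Talus.

No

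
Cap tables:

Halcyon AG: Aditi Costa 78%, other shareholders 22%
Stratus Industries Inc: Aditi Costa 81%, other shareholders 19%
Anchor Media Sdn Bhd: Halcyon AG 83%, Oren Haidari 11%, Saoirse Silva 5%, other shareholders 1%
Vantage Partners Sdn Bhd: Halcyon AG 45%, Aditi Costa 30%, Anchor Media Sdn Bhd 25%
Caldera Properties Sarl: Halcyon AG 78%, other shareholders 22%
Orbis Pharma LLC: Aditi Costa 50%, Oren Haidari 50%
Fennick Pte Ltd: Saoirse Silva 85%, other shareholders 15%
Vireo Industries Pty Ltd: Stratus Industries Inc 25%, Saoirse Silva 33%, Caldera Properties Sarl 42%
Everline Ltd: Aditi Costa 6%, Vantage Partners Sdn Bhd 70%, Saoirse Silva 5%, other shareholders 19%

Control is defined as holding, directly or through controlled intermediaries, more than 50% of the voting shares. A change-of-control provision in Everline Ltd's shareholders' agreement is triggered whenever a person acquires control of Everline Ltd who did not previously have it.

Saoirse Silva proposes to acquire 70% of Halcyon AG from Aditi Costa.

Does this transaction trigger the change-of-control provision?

Yes

The purchase adds only to Saoirse's holdings (Aditi's stake shrinks), so Saoirse is the only person who could newly come to control Everline.
Saoirse holds 85% of Fennick, so Saoirse controls Fennick.
In Everline, Saoirse's side holds only 5%, not > 50%.
So before the transaction, Saoirse does not control Everline.
After the purchase, Saoirse holds 70% of Halcyon directly, and Aditi's stake falls to 8%.
Saoirse holds 70% of Halcyon, so Saoirse controls Halcyon.
Halcyon and Saoirse together hold 83% + 5% = 88% of Anchor, so Saoirse controls Anchor.
Halcyon and Anchor together hold 45% + 25% = 70% of Vantage, so Saoirse controls Vantage.
Vantage and Saoirse together hold 70% + 5% = 75% of Everline, so Saoirse controls Everline.
Saoirse did not control Everline before and does after, so the clause is triggered.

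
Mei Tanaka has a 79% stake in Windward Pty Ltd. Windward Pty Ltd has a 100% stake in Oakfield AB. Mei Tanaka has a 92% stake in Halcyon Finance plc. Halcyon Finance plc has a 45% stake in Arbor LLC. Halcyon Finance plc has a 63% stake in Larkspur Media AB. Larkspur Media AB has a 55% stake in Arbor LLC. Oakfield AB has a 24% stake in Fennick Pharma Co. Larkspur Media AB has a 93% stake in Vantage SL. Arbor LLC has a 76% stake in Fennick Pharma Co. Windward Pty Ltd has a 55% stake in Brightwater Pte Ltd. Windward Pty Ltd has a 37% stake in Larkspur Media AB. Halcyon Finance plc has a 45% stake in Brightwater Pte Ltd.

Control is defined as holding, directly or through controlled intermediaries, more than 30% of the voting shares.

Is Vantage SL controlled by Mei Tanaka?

Mei holds 79% of Windward, so Mei controls Windward.
Mei holds 92% of Halcyon, so Mei controls Halcyon.
Windward and Halcyon together hold 37% + 63% = 100% of Larkspur, so Mei controls Larkspur.
Larkspur holds 93% of Vantage, so Mei controls Vantage.

Yes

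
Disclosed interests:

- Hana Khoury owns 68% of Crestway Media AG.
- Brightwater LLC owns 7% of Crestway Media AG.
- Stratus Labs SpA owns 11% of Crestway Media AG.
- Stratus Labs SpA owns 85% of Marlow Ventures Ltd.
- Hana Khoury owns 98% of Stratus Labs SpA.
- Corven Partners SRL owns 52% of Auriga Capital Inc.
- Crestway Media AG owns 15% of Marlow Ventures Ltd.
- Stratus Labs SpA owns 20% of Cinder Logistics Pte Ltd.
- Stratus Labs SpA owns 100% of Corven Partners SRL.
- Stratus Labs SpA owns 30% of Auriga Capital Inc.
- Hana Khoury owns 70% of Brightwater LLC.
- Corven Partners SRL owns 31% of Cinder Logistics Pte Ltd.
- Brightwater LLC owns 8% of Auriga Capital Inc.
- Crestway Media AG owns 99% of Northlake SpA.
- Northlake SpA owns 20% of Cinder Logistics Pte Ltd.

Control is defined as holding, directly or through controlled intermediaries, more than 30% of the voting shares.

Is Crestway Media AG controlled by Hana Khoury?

Yes

Hana holds 70% of Brightwater, so Hana controls Brightwater.
Hana holds 98% of Stratus, so Hana controls Stratus.
Hana and Brightwater and Stratus together hold 68% + 7% + 11% = 86% of Crestway, so Hana controls Crestway.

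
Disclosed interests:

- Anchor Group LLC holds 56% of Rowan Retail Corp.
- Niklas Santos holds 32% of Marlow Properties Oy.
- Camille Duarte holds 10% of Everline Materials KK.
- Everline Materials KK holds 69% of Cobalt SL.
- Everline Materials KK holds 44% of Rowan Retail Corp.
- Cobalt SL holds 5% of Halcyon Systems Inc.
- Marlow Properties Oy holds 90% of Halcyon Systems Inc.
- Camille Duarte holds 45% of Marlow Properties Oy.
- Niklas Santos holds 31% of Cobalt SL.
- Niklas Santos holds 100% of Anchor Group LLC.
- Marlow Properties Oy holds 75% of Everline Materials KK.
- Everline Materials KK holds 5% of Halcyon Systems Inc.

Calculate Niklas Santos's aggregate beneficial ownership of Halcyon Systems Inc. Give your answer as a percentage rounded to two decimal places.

32.38%

Niklas reaches Halcyon along 4 paths.
Via Marlow: 32% × 90% = 28.8%.
Via Marlow → Everline → Cobalt: 32% × 75% × 69% × 5% = 0.828%.
Via Cobalt: 31% × 5% = 1.55%.
Via Marlow → Everline: 32% × 75% × 5% = 1.2%.
Total: 28.8% + 0.828% + 1.55% + 1.2% = 32.378%.
Rounded: 32.38%.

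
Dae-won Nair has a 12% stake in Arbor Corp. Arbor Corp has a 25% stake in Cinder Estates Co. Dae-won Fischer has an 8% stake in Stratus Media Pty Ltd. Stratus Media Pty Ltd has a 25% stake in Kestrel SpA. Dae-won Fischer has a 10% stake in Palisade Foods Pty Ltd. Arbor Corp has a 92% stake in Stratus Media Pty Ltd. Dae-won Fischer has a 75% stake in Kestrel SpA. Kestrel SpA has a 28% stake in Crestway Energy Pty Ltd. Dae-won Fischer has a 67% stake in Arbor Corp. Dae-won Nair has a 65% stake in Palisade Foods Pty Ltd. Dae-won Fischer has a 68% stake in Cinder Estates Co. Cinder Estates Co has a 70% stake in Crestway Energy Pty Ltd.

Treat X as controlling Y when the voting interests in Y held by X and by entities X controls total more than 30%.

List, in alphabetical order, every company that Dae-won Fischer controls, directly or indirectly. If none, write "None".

Arbor Corp, Cinder Estates Co, Crestway Energy Pty Ltd, Kestrel SpA, Stratus Media Pty Ltd

Dae-won Fischer holds 67% of Arbor, so Dae-won Fischer controls Arbor.
Dae-won Fischer and Arbor together hold 8% + 92% = 100% of Stratus, so Dae-won Fischer controls Stratus.
Dae-won Fischer and Arbor together hold 68% + 25% = 93% of Cinder, so Dae-won Fischer controls Cinder.
Dae-won Fischer and Stratus together hold 75% + 25% = 100% of Kestrel, so Dae-won Fischer controls Kestrel.
Cinder and Kestrel together hold 70% + 28% = 98% of Crestway, so Dae-won Fischer controls Crestway.
No other company's threshold is met.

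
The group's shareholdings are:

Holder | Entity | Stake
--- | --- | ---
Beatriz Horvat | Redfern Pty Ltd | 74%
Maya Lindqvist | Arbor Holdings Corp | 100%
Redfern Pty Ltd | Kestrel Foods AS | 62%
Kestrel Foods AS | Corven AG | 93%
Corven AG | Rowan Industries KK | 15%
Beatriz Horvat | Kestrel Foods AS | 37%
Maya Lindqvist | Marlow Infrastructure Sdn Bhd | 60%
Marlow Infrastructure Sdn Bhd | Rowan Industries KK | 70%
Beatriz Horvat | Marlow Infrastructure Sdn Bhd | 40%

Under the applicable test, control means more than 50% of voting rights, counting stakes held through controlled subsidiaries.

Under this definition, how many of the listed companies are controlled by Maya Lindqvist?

Maya holds 100% of Arbor, so Maya controls Arbor.
Maya holds 60% of Marlow, so Maya controls Marlow.
Marlow holds 70% of Rowan, so Maya controls Rowan.
No other company's threshold is met.
Maya controls 3 companies.

3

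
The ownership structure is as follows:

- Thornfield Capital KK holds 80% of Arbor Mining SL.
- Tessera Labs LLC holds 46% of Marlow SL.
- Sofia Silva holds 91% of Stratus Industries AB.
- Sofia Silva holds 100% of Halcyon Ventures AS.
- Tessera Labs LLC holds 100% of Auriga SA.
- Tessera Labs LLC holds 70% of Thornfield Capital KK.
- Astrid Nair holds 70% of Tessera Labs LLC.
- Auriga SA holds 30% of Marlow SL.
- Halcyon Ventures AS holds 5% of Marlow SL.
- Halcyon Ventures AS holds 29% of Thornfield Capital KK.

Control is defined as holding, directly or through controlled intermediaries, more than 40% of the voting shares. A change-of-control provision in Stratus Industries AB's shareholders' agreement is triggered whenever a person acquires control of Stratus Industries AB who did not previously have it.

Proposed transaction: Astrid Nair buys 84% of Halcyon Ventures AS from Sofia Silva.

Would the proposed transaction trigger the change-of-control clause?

The purchase adds only to Astrid's holdings (Sofia's stake shrinks), so Astrid is the only person who could newly come to control Stratus.
Astrid holds 70% of Tessera, so Astrid controls Tessera.
Tessera holds 100% of Auriga, so Astrid controls Auriga.
Tessera holds 70% of Thornfield, so Astrid controls Thornfield.
Auriga and Tessera together hold 30% + 46% = 76% of Marlow, so Astrid controls Marlow.
Thornfield holds 80% of Arbor, so Astrid controls Arbor.
Neither Astrid nor any entity Astrid controls holds any voting interest in Stratus.
So before the transaction, Astrid does not control Stratus.
After the purchase, Astrid holds 84% of Halcyon directly, and Sofia's stake falls to 16%.
Astrid holds 84% of Halcyon, so Astrid controls Halcyon.
Halcyon and Tessera together hold 29% + 70% = 99% of Thornfield, so Astrid controls Thornfield.
Auriga and Tessera and Halcyon together hold 30% + 46% + 5% = 81% of Marlow, so Astrid controls Marlow.
After the transaction, neither Astrid nor any entity Astrid controls holds a voting interest in Stratus, so Astrid still does not control it.
No new person acquires control, so the clause is not triggered.

No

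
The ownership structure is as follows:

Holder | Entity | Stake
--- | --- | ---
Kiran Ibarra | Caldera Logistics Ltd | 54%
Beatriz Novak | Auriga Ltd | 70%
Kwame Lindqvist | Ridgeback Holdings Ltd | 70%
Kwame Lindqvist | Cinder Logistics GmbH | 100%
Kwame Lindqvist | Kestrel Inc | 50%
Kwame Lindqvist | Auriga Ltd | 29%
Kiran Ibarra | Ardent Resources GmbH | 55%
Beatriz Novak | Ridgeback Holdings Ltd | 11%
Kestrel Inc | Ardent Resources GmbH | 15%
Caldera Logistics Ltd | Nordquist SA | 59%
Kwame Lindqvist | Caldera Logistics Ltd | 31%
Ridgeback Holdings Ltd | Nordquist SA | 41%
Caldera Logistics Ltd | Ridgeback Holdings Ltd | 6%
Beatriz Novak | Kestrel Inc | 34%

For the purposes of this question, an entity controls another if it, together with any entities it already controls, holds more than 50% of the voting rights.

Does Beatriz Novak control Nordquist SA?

No

Beatriz holds 70% of Auriga, so Beatriz controls Auriga.
Neither Beatriz nor any entity Beatriz controls holds any voting interest in Nordquist.
So Beatriz does not control Nordquist.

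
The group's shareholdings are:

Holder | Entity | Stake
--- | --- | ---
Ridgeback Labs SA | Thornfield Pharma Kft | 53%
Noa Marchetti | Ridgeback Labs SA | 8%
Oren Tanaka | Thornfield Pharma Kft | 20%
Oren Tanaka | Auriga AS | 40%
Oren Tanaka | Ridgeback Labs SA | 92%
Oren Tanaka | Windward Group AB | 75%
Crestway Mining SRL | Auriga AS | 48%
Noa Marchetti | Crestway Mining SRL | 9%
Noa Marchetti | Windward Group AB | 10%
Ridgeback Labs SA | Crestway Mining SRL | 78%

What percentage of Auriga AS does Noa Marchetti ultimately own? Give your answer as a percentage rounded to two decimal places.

Noa reaches Auriga along 2 paths.
Via Ridgeback → Crestway: 8% × 78% × 48% = 2.9952%.
Via Crestway: 9% × 48% = 4.32%.
Total: 2.9952% + 4.32% = 7.3152%.
Rounded: 7.32%.

7.32%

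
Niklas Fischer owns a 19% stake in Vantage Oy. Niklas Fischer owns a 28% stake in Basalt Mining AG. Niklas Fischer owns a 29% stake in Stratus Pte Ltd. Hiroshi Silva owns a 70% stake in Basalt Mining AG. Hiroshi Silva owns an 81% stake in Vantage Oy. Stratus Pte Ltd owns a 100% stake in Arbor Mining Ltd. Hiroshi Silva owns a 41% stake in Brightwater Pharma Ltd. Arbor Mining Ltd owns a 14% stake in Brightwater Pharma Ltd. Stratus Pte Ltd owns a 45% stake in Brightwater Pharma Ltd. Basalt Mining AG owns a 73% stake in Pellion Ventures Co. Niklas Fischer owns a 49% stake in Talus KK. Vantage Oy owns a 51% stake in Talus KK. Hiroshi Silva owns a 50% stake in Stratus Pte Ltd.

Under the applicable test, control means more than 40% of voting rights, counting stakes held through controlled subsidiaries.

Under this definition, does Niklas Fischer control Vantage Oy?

Niklas holds 49% of Talus, so Niklas controls Talus.
In Vantage, Niklas's side holds only 19%, not > 40%.
So Niklas does not control Vantage.

No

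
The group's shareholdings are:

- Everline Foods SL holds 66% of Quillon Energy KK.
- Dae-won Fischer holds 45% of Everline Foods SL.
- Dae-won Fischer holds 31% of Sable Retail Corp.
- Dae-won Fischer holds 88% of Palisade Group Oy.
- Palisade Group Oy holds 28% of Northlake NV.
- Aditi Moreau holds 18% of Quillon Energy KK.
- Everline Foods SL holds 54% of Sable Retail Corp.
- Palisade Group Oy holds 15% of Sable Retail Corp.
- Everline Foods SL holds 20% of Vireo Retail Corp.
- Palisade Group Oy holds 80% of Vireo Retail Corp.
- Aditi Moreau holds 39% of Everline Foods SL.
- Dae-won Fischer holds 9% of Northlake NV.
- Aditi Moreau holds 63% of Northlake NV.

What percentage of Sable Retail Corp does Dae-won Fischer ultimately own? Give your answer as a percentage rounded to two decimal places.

68.50%

Dae-won reaches Sable along 3 paths.
Direct stake: 31% = 31%.
Via Palisade: 88% × 15% = 13.2%.
Via Everline: 45% × 54% = 24.3%.
Total: 31% + 13.2% + 24.3% = 68.5%.
Rounded: 68.50%.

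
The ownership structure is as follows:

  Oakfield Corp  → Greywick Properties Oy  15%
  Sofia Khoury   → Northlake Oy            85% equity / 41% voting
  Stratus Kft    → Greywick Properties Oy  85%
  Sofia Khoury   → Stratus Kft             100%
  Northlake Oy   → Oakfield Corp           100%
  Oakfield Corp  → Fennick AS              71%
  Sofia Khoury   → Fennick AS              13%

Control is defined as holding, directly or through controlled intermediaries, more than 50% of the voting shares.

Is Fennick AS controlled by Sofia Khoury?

Sofia holds 100% of Stratus, so Sofia controls Stratus.
Stratus holds 85% of Greywick, so Sofia controls Greywick.
In Fennick, Sofia's side holds only 13%, not > 50%.
So Sofia does not control Fennick.

No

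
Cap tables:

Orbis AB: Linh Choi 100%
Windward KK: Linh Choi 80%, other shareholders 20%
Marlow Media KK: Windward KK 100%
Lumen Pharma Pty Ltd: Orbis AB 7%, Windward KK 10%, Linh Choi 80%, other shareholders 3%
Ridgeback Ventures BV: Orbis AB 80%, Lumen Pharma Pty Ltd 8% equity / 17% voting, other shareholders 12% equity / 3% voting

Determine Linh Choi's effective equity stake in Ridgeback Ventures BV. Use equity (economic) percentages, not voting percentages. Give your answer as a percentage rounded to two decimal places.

Linh reaches Ridgeback along 4 paths.
Via Orbis: 100% × 80% = 80%.
Via Orbis → Lumen: 100% × 7% × 8% = 0.56%.
Via Windward → Lumen: 80% × 10% × 8% = 0.64%.
Via Lumen: 80% × 8% = 6.4%.
Total: 80% + 0.56% + 0.64% + 6.4% = 87.6%.
Rounded: 87.60%.

87.60%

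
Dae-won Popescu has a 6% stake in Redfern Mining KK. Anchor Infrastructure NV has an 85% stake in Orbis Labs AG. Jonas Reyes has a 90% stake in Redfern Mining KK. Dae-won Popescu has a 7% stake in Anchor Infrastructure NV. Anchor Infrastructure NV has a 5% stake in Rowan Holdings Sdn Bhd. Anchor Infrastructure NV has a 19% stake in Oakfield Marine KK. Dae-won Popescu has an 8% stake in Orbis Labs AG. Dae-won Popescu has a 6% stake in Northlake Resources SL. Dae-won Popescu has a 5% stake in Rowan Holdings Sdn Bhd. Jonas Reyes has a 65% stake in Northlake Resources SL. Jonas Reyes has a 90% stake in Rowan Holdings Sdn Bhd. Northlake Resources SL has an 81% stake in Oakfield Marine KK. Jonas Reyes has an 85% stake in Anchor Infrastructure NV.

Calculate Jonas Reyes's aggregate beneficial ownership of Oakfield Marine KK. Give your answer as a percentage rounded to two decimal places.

Jonas reaches Oakfield along 2 paths.
Via Northlake: 65% × 81% = 52.65%.
Via Anchor: 85% × 19% = 16.15%.
Total: 52.65% + 16.15% = 68.8%.
Rounded: 68.80%.

68.80%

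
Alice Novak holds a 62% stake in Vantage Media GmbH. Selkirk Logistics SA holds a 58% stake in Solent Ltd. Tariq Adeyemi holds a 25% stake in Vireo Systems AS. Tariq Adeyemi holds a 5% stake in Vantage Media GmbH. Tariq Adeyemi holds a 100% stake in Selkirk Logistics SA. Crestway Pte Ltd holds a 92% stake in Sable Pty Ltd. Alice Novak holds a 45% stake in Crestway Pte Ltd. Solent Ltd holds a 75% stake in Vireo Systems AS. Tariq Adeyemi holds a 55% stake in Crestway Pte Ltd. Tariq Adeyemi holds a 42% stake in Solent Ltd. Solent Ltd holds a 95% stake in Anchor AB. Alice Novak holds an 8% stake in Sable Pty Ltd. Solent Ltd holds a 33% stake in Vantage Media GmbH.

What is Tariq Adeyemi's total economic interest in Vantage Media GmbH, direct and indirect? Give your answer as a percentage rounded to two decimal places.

38.00%

Tariq reaches Vantage along 3 paths.
Via Solent: 42% × 33% = 13.86%.
Via Selkirk → Solent: 100% × 58% × 33% = 19.14%.
Direct stake: 5% = 5%.
Total: 13.86% + 19.14% + 5% = 38%.
Rounded: 38.00%.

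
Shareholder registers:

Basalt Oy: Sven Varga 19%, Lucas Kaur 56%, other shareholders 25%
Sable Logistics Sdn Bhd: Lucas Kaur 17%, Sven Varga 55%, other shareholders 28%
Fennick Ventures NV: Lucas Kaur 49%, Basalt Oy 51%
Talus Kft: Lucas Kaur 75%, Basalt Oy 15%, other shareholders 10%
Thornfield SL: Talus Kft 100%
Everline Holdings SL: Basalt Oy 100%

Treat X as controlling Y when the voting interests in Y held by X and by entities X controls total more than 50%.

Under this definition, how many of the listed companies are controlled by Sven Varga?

Sven holds 55% of Sable, so Sven controls Sable.
No other company's threshold is met.
Sven controls 1 company.

1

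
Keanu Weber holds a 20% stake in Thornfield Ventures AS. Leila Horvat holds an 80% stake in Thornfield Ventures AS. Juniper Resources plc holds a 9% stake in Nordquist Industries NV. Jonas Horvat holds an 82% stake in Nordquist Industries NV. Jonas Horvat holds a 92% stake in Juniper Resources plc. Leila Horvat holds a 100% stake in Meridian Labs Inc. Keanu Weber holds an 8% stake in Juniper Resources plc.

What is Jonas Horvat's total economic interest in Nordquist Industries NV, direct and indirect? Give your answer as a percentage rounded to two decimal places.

90.28%

Jonas reaches Nordquist along 2 paths.
Direct stake: 82% = 82%.
Via Juniper: 92% × 9% = 8.28%.
Total: 82% + 8.28% = 90.28%.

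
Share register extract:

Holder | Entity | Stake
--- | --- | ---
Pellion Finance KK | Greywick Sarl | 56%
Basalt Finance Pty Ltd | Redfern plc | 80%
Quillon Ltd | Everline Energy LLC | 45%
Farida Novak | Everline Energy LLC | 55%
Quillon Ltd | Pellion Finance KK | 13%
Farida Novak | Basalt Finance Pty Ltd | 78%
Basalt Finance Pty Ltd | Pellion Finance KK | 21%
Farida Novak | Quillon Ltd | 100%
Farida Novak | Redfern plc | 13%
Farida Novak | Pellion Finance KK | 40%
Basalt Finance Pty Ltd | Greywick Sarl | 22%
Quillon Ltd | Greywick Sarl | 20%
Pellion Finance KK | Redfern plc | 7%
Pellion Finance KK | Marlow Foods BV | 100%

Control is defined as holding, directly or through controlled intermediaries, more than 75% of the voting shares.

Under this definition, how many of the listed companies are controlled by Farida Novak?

Farida holds 78% of Basalt, so Farida controls Basalt.
Farida holds 100% of Quillon, so Farida controls Quillon.
Farida and Basalt together hold 13% + 80% = 93% of Redfern, so Farida controls Redfern.
Quillon and Farida together hold 45% + 55% = 100% of Everline, so Farida controls Everline.
No other company's threshold is met.
Farida controls 4 companies.

4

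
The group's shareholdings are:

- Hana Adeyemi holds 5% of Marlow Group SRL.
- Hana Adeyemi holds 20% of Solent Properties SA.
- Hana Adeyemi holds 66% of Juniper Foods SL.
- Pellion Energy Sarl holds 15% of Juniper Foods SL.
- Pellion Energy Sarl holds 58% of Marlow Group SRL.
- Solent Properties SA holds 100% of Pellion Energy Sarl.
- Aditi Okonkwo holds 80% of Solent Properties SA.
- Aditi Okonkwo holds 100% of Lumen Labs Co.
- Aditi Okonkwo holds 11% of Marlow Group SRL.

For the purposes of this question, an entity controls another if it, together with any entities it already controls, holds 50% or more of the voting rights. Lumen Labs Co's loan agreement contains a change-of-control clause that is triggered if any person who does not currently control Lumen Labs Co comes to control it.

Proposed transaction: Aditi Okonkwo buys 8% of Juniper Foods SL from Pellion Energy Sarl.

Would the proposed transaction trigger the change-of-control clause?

No

The purchase adds only to Aditi's holdings (Pellion's stake shrinks), so Aditi is the only person who could newly come to control Lumen.
Aditi holds 100% of Lumen, so Aditi controls Lumen.
So Aditi already controls Lumen before the transaction.
After the purchase, Aditi holds 8% of Juniper directly, and Pellion's stake falls to 7%.
Aditi controlled Lumen already, so this is not a new person acquiring control; every other person's position is unchanged or reduced.
No new person acquires control, so the clause is not triggered.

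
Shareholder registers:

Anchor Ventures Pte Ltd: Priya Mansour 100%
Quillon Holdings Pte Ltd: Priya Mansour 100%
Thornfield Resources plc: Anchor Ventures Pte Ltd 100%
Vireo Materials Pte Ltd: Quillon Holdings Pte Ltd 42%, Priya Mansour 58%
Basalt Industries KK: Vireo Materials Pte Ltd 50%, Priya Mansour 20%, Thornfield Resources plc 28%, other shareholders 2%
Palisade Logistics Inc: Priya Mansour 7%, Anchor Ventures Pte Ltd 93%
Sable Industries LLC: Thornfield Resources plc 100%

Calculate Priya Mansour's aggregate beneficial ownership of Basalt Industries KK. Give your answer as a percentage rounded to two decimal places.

98.00%

Priya reaches Basalt along 4 paths.
Via Quillon → Vireo: 100% × 42% × 50% = 21%.
Via Vireo: 58% × 50% = 29%.
Direct stake: 20% = 20%.
Via Anchor → Thornfield: 100% × 100% × 28% = 28%.
Total: 21% + 29% + 20% + 28% = 98%.
Rounded: 98.00%.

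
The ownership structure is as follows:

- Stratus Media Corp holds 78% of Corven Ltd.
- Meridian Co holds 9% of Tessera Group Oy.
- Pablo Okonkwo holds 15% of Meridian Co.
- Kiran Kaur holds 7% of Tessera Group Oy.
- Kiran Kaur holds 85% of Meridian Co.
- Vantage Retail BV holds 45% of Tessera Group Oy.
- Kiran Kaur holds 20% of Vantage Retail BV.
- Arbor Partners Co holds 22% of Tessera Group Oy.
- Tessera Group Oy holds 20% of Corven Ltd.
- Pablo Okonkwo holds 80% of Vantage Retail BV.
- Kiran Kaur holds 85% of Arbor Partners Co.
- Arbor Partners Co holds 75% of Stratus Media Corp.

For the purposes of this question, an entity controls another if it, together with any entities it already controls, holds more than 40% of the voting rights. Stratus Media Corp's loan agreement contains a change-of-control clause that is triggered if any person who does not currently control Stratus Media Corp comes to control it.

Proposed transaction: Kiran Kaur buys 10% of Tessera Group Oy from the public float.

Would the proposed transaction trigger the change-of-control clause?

No

The purchase changes only Kiran's holdings, so Kiran is the only person who could newly come to control Stratus.
Kiran holds 85% of Arbor, so Kiran controls Arbor.
Arbor holds 75% of Stratus, so Kiran controls Stratus.
So Kiran already controls Stratus before the transaction.
After the purchase, Kiran's direct stake in Tessera rises to 7% + 10% = 17%.
Kiran controlled Stratus already, so this is not a new person acquiring control; every other person's position is unchanged or reduced.
No new person acquires control, so the clause is not triggered.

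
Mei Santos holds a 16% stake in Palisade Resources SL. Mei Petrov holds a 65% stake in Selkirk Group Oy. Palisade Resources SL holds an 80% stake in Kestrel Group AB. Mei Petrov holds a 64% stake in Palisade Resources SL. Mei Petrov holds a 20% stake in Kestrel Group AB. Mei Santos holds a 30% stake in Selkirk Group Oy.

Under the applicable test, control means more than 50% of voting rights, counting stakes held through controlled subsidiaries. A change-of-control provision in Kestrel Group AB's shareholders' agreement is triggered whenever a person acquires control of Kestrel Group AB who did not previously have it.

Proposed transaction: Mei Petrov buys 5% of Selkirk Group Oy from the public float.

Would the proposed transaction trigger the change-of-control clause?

No

The purchase changes only Mei Petrov's holdings, so Mei Petrov is the only person who could newly come to control Kestrel.
Mei Petrov holds 64% of Palisade, so Mei Petrov controls Palisade.
Mei Petrov and Palisade together hold 20% + 80% = 100% of Kestrel, so Mei Petrov controls Kestrel.
So Mei Petrov already controls Kestrel before the transaction.
After the purchase, Mei Petrov's direct stake in Selkirk rises to 65% + 5% = 70%.
Mei Petrov controlled Kestrel already, so this is not a new person acquiring control; every other person's position is unchanged or reduced.
No new person acquires control, so the clause is not triggered.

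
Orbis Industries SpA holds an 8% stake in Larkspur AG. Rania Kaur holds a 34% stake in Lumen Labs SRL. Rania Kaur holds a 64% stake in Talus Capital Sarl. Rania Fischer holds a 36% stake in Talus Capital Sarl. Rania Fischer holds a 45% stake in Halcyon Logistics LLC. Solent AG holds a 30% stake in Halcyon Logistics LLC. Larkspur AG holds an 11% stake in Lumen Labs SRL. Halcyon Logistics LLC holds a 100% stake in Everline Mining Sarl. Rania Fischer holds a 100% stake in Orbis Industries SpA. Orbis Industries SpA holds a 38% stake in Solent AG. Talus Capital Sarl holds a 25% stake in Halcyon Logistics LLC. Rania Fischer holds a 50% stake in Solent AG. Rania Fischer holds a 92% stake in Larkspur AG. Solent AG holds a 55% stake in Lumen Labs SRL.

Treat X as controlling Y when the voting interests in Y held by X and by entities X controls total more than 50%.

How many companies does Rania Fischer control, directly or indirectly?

6

Rania Fischer holds 100% of Orbis, so Rania Fischer controls Orbis.
Rania Fischer and Orbis together hold 92% + 8% = 100% of Larkspur, so Rania Fischer controls Larkspur.
Rania Fischer and Orbis together hold 50% + 38% = 88% of Solent, so Rania Fischer controls Solent.
Larkspur and Solent together hold 11% + 55% = 66% of Lumen, so Rania Fischer controls Lumen.
Rania Fischer and Solent together hold 45% + 30% = 75% of Halcyon, so Rania Fischer controls Halcyon.
Halcyon holds 100% of Everline, so Rania Fischer controls Everline.
No other company's threshold is met.
Rania Fischer controls 6 companies.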